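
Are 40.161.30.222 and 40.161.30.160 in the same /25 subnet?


Mask: 255.255.255.128
40.161.30.222 AND mask = 40.161.30.128
40.161.30.160 AND mask = 40.161.30.128
Yes, same subnet (40.161.30.128)


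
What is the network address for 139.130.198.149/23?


IP:   10001011.10000010.11000110.10010101
Mask: 11111111.11111111.11111110.00000000
AND operation:
Net:  10001011.10000010.11000110.00000000
Network: 139.130.198.0/23


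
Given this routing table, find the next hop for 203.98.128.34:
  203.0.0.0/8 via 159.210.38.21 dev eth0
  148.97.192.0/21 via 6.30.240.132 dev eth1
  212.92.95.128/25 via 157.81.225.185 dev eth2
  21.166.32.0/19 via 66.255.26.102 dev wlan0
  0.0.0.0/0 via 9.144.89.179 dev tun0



Longest prefix match for 203.98.128.34:
  /8 203.0.0.0: MATCH
  /21 148.97.192.0: no
  /25 212.92.95.128: no
  /19 21.166.32.0: no
  /0 0.0.0.0: MATCH
Selected: next-hop 159.210.38.21 via eth0 (matched /8)


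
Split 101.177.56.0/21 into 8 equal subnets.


New prefix = 21 + 3 = 24
Each subnet has 256 addresses
  101.177.56.0/24
  101.177.57.0/24
  101.177.58.0/24
  101.177.59.0/24
  101.177.60.0/24
  101.177.61.0/24
  101.177.62.0/24
  101.177.63.0/24
Subnets: 101.177.56.0/24, 101.177.57.0/24, 101.177.58.0/24, 101.177.59.0/24, 101.177.60.0/24, 101.177.61.0/24, 101.177.62.0/24, 101.177.63.0/24


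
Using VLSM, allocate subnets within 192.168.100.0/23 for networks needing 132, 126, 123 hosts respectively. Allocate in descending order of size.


132 hosts -> /24 (254 usable): 192.168.100.0/24
126 hosts -> /25 (126 usable): 192.168.101.0/25
123 hosts -> /25 (126 usable): 192.168.101.128/25
Allocation: 192.168.100.0/24 (132 hosts, 254 usable); 192.168.101.0/25 (126 hosts, 126 usable); 192.168.101.128/25 (123 hosts, 126 usable)


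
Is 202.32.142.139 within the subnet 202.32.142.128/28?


Subnet network: 202.32.142.128
Test IP AND mask: 202.32.142.128
Yes, 202.32.142.139 is in 202.32.142.128/28


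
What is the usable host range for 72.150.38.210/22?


Network: 72.150.36.0
Broadcast: 72.150.39.255
First usable = network + 1
Last usable = broadcast - 1
Range: 72.150.36.1 to 72.150.39.254


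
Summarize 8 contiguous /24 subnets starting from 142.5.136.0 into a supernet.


Original prefix: /24
Number of subnets: 8 = 2^3
New prefix = 24 - 3 = 21
Supernet: 142.5.136.0/21


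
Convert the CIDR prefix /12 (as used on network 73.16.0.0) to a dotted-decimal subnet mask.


/12 means 12 network bits, 20 host bits
Binary: 11111111111100000000000000000000
Mask: 255.240.0.0


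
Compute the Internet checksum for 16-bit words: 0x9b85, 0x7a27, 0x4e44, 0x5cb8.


Sum all words (with carry folding):
+ 0x9b85 = 0x9b85
+ 0x7a27 = 0x15ad
+ 0x4e44 = 0x63f1
+ 0x5cb8 = 0xc0a9
One's complement: ~0xc0a9
Checksum = 0x3f56


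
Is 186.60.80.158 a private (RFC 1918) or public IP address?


RFC 1918 private ranges:
  10.0.0.0/8 (10.0.0.0 - 10.255.255.255)
  172.16.0.0/12 (172.16.0.0 - 172.31.255.255)
  192.168.0.0/16 (192.168.0.0 - 192.168.255.255)
Public (not in any RFC 1918 range)


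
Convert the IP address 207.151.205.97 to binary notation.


207 = 11001111
151 = 10010111
205 = 11001101
97 = 01100001
Binary: 11001111.10010111.11001101.01100001


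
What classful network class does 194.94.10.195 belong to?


First octet: 194
Binary: 11000010
110xxxxx -> Class C (192-223)
Class C, default mask 255.255.255.0 (/24)


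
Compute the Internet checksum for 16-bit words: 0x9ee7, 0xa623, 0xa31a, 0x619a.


Sum all words (with carry folding):
+ 0x9ee7 = 0x9ee7
+ 0xa623 = 0x450b
+ 0xa31a = 0xe825
+ 0x619a = 0x49c0
One's complement: ~0x49c0
Checksum = 0xb63f


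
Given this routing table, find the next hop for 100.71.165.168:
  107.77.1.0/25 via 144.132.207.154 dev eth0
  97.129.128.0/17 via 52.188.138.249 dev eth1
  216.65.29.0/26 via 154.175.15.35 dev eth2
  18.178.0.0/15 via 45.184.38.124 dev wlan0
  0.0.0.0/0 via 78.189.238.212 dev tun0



Longest prefix match for 100.71.165.168:
  /25 107.77.1.0: no
  /17 97.129.128.0: no
  /26 216.65.29.0: no
  /15 18.178.0.0: no
  /0 0.0.0.0: MATCH
Selected: next-hop 78.189.238.212 via tun0 (matched /0)


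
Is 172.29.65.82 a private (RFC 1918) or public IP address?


RFC 1918 private ranges:
  10.0.0.0/8 (10.0.0.0 - 10.255.255.255)
  172.16.0.0/12 (172.16.0.0 - 172.31.255.255)
  192.168.0.0/16 (192.168.0.0 - 192.168.255.255)
Private (in 172.16.0.0/12)


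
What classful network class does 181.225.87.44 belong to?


First octet: 181
Binary: 10110101
10xxxxxx -> Class B (128-191)
Class B, default mask 255.255.0.0 (/16)


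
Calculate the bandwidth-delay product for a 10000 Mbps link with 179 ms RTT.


BDP = bandwidth * RTT
= 10000 Mbps * 179 ms
= 10000 * 1e6 * 179 / 1000 bits
= 1790000000 bits
= 223750000 bytes
= 218505.8594 KB
BDP = 1790000000 bits (223750000 bytes)


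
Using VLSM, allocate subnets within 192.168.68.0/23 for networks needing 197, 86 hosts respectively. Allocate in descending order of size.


197 hosts -> /24 (254 usable): 192.168.68.0/24
86 hosts -> /25 (126 usable): 192.168.69.0/25
Allocation: 192.168.68.0/24 (197 hosts, 254 usable); 192.168.69.0/25 (86 hosts, 126 usable)


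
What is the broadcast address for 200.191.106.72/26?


Network: 200.191.106.64/26
Host bits = 6
Set all host bits to 1:
Broadcast: 200.191.106.127


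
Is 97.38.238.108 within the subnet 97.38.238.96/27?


Subnet network: 97.38.238.96
Test IP AND mask: 97.38.238.96
Yes, 97.38.238.108 is in 97.38.238.96/27


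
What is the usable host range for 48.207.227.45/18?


Network: 48.207.192.0
Broadcast: 48.207.255.255
First usable = network + 1
Last usable = broadcast - 1
Range: 48.207.192.1 to 48.207.255.254


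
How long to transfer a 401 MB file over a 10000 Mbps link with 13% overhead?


Effective throughput = 10000 * (1 - 13/100) = 8700 Mbps
File size in Mb = 401 * 8 = 3208 Mb
Time = 3208 / 8700
Time = 0.3687 seconds


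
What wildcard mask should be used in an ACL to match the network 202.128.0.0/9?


Subnet mask: 255.128.0.0
Wildcard = 255.255.255.255 - subnet mask
255 - 255 = 0
255 - 128 = 127
255 - 0 = 255
255 - 0 = 255
Wildcard: 0.127.255.255


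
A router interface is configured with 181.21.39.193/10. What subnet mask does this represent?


/10 means 10 network bits, 22 host bits
Binary: 11111111110000000000000000000000
Mask: 255.192.0.0


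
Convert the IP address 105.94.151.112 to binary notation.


105 = 01101001
94 = 01011110
151 = 10010111
112 = 01110000
Binary: 01101001.01011110.10010111.01110000


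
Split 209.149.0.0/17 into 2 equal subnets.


New prefix = 17 + 1 = 18
Each subnet has 16384 addresses
  209.149.0.0/18
  209.149.64.0/18
Subnets: 209.149.0.0/18, 209.149.64.0/18


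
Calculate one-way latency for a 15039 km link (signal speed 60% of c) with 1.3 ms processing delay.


Speed = 0.6 * 3e5 km/s = 180000 km/s
Propagation delay = 15039 / 180000 = 0.0835 s = 83.55 ms
Processing delay = 1.3 ms
Total one-way latency = 84.85 ms


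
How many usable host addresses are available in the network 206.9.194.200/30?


Host bits = 32 - 30 = 2
Total addresses = 2^2 = 4
Usable = total - 2 (network and broadcast)
Usable hosts: 2


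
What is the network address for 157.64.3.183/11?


IP:   10011101.01000000.00000011.10110111
Mask: 11111111.11100000.00000000.00000000
AND operation:
Net:  10011101.01000000.00000000.00000000
Network: 157.64.0.0/11


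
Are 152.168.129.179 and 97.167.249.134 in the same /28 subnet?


Mask: 255.255.255.240
152.168.129.179 AND mask = 152.168.129.176
97.167.249.134 AND mask = 97.167.249.128
No, different subnets (152.168.129.176 vs 97.167.249.128)


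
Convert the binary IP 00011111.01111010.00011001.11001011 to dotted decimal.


00011111 = 31
01111010 = 122
00011001 = 25
11001011 = 203
IP: 31.122.25.203


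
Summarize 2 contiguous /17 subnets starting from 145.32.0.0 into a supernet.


Original prefix: /17
Number of subnets: 2 = 2^1
New prefix = 17 - 1 = 16
Supernet: 145.32.0.0/16


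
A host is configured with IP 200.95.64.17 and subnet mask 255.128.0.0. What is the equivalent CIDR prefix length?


Binary: 11111111.10000000.00000000.00000000
Count leading 1s
Prefix: /9


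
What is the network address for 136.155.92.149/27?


IP:   10001000.10011011.01011100.10010101
Mask: 11111111.11111111.11111111.11100000
AND operation:
Net:  10001000.10011011.01011100.10000000
Network: 136.155.92.128/27


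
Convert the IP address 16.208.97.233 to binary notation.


16 = 00010000
208 = 11010000
97 = 01100001
233 = 11101001
Binary: 00010000.11010000.01100001.11101001


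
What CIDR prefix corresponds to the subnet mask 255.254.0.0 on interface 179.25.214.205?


Binary: 11111111.11111110.00000000.00000000
Count leading 1s
Prefix: /15


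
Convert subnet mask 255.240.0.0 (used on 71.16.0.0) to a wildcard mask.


Subnet mask: 255.240.0.0
Wildcard = 255.255.255.255 - subnet mask
255 - 255 = 0
255 - 240 = 15
255 - 0 = 255
255 - 0 = 255
Wildcard: 0.15.255.255


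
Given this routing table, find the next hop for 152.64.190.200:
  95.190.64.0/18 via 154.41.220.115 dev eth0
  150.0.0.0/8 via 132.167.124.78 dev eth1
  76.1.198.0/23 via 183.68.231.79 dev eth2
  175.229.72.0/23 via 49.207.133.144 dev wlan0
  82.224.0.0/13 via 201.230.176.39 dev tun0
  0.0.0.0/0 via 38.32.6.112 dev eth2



Longest prefix match for 152.64.190.200:
  /18 95.190.64.0: no
  /8 150.0.0.0: no
  /23 76.1.198.0: no
  /23 175.229.72.0: no
  /13 82.224.0.0: no
  /0 0.0.0.0: MATCH
Selected: next-hop 38.32.6.112 via eth2 (matched /0)


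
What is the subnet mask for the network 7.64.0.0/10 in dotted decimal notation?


/10 means 10 network bits, 22 host bits
Binary: 11111111110000000000000000000000
Mask: 255.192.0.0


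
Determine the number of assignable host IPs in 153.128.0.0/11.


Host bits = 32 - 11 = 21
Total addresses = 2^21 = 2097152
Usable = total - 2 (network and broadcast)
Usable hosts: 2097150


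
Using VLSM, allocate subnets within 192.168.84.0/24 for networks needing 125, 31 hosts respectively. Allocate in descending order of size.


125 hosts -> /25 (126 usable): 192.168.84.0/25
31 hosts -> /26 (62 usable): 192.168.84.128/26
Allocation: 192.168.84.0/25 (125 hosts, 126 usable); 192.168.84.128/26 (31 hosts, 62 usable)


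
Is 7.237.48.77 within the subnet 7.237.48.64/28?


Subnet network: 7.237.48.64
Test IP AND mask: 7.237.48.64
Yes, 7.237.48.77 is in 7.237.48.64/28


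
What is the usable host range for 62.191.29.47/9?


Network: 62.128.0.0
Broadcast: 62.255.255.255
First usable = network + 1
Last usable = broadcast - 1
Range: 62.128.0.1 to 62.255.255.254


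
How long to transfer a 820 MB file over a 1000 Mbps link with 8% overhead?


Effective throughput = 1000 * (1 - 8/100) = 920 Mbps
File size in Mb = 820 * 8 = 6560 Mb
Time = 6560 / 920
Time = 7.1304 seconds


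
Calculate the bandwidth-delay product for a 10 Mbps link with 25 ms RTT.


BDP = bandwidth * RTT
= 10 Mbps * 25 ms
= 10 * 1e6 * 25 / 1000 bits
= 250000 bits
= 31250 bytes
= 30.5176 KB
BDP = 250000 bits (31250 bytes)


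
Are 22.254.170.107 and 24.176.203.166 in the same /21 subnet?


Mask: 255.255.248.0
22.254.170.107 AND mask = 22.254.168.0
24.176.203.166 AND mask = 24.176.200.0
No, different subnets (22.254.168.0 vs 24.176.200.0)


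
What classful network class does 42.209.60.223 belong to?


First octet: 42
Binary: 00101010
0xxxxxxx -> Class A (1-126)
Class A, default mask 255.0.0.0 (/8)


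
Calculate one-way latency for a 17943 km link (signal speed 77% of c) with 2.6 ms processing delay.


Speed = 0.77 * 3e5 km/s = 231000 km/s
Propagation delay = 17943 / 231000 = 0.0777 s = 77.6753 ms
Processing delay = 2.6 ms
Total one-way latency = 80.2753 ms


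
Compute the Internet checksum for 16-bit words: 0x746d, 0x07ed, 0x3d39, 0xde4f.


Sum all words (with carry folding):
+ 0x746d = 0x746d
+ 0x07ed = 0x7c5a
+ 0x3d39 = 0xb993
+ 0xde4f = 0x97e3
One's complement: ~0x97e3
Checksum = 0x681c


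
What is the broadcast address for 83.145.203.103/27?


Network: 83.145.203.96/27
Host bits = 5
Set all host bits to 1:
Broadcast: 83.145.203.127


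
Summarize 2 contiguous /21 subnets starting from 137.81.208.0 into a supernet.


Original prefix: /21
Number of subnets: 2 = 2^1
New prefix = 21 - 1 = 20
Supernet: 137.81.208.0/20


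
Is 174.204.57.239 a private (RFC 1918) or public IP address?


RFC 1918 private ranges:
  10.0.0.0/8 (10.0.0.0 - 10.255.255.255)
  172.16.0.0/12 (172.16.0.0 - 172.31.255.255)
  192.168.0.0/16 (192.168.0.0 - 192.168.255.255)
Public (not in any RFC 1918 range)


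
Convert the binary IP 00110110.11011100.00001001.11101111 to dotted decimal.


00110110 = 54
11011100 = 220
00001001 = 9
11101111 = 239
IP: 54.220.9.239


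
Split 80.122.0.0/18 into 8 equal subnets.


New prefix = 18 + 3 = 21
Each subnet has 2048 addresses
  80.122.0.0/21
  80.122.8.0/21
  80.122.16.0/21
  80.122.24.0/21
  80.122.32.0/21
  80.122.40.0/21
  80.122.48.0/21
  80.122.56.0/21
Subnets: 80.122.0.0/21, 80.122.8.0/21, 80.122.16.0/21, 80.122.24.0/21, 80.122.32.0/21, 80.122.40.0/21, 80.122.48.0/21, 80.122.56.0/21


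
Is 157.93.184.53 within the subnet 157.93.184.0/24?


Subnet network: 157.93.184.0
Test IP AND mask: 157.93.184.0
Yes, 157.93.184.53 is in 157.93.184.0/24


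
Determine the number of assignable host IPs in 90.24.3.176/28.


Host bits = 32 - 28 = 4
Total addresses = 2^4 = 16
Usable = total - 2 (network and broadcast)
Usable hosts: 14


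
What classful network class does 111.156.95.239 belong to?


First octet: 111
Binary: 01101111
0xxxxxxx -> Class A (1-126)
Class A, default mask 255.0.0.0 (/8)


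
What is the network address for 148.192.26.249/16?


IP:   10010100.11000000.00011010.11111001
Mask: 11111111.11111111.00000000.00000000
AND operation:
Net:  10010100.11000000.00000000.00000000
Network: 148.192.0.0/16


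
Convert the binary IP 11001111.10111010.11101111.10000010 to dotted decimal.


11001111 = 207
10111010 = 186
11101111 = 239
10000010 = 130
IP: 207.186.239.130


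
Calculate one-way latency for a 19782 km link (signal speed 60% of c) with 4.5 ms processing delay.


Speed = 0.6 * 3e5 km/s = 180000 km/s
Propagation delay = 19782 / 180000 = 0.1099 s = 109.9 ms
Processing delay = 4.5 ms
Total one-way latency = 114.4 ms


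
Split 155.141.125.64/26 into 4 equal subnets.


New prefix = 26 + 2 = 28
Each subnet has 16 addresses
  155.141.125.64/28
  155.141.125.80/28
  155.141.125.96/28
  155.141.125.112/28
Subnets: 155.141.125.64/28, 155.141.125.80/28, 155.141.125.96/28, 155.141.125.112/28


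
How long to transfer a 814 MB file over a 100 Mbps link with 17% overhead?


Effective throughput = 100 * (1 - 17/100) = 83 Mbps
File size in Mb = 814 * 8 = 6512 Mb
Time = 6512 / 83
Time = 78.4578 seconds


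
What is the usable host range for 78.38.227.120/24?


Network: 78.38.227.0
Broadcast: 78.38.227.255
First usable = network + 1
Last usable = broadcast - 1
Range: 78.38.227.1 to 78.38.227.254


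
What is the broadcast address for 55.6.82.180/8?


Network: 55.0.0.0/8
Host bits = 24
Set all host bits to 1:
Broadcast: 55.255.255.255


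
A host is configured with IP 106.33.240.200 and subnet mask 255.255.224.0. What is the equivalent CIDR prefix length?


Binary: 11111111.11111111.11100000.00000000
Count leading 1s
Prefix: /19


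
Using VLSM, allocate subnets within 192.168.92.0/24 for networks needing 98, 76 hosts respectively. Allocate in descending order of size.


98 hosts -> /25 (126 usable): 192.168.92.0/25
76 hosts -> /25 (126 usable): 192.168.92.128/25
Allocation: 192.168.92.0/25 (98 hosts, 126 usable); 192.168.92.128/25 (76 hosts, 126 usable)


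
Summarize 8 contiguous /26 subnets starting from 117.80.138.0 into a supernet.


Original prefix: /26
Number of subnets: 8 = 2^3
New prefix = 26 - 3 = 23
Supernet: 117.80.138.0/23


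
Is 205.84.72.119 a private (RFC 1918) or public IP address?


RFC 1918 private ranges:
  10.0.0.0/8 (10.0.0.0 - 10.255.255.255)
  172.16.0.0/12 (172.16.0.0 - 172.31.255.255)
  192.168.0.0/16 (192.168.0.0 - 192.168.255.255)
Public (not in any RFC 1918 range)


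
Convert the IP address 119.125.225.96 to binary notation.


119 = 01110111
125 = 01111101
225 = 11100001
96 = 01100000
Binary: 01110111.01111101.11100001.01100000


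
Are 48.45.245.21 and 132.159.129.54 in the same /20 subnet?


Mask: 255.255.240.0
48.45.245.21 AND mask = 48.45.240.0
132.159.129.54 AND mask = 132.159.128.0
No, different subnets (48.45.240.0 vs 132.159.128.0)


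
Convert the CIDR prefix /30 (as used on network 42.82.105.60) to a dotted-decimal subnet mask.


/30 means 30 network bits, 2 host bits
Binary: 11111111111111111111111111111100
Mask: 255.255.255.252


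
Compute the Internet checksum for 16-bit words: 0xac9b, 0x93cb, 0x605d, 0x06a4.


Sum all words (with carry folding):
+ 0xac9b = 0xac9b
+ 0x93cb = 0x4067
+ 0x605d = 0xa0c4
+ 0x06a4 = 0xa768
One's complement: ~0xa768
Checksum = 0x5897


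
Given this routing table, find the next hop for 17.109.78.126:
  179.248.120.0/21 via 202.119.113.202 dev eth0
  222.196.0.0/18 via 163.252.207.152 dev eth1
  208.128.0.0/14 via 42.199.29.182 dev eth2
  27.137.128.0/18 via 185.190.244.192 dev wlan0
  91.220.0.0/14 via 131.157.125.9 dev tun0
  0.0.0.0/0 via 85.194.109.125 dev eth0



Longest prefix match for 17.109.78.126:
  /21 179.248.120.0: no
  /18 222.196.0.0: no
  /14 208.128.0.0: no
  /18 27.137.128.0: no
  /14 91.220.0.0: no
  /0 0.0.0.0: MATCH
Selected: next-hop 85.194.109.125 via eth0 (matched /0)


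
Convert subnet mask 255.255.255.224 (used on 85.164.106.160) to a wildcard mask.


Subnet mask: 255.255.255.224
Wildcard = 255.255.255.255 - subnet mask
255 - 255 = 0
255 - 255 = 0
255 - 255 = 0
255 - 224 = 31
Wildcard: 0.0.0.31


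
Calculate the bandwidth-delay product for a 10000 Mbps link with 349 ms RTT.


BDP = bandwidth * RTT
= 10000 Mbps * 349 ms
= 10000 * 1e6 * 349 / 1000 bits
= 3490000000 bits
= 436250000 bytes
= 426025.3906 KB
BDP = 3490000000 bits (436250000 bytes)


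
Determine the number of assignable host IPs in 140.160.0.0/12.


Host bits = 32 - 12 = 20
Total addresses = 2^20 = 1048576
Usable = total - 2 (network and broadcast)
Usable hosts: 1048574


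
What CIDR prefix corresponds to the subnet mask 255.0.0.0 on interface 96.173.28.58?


Binary: 11111111.00000000.00000000.00000000
Count leading 1s
Prefix: /8


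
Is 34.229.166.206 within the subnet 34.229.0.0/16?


Subnet network: 34.229.0.0
Test IP AND mask: 34.229.0.0
Yes, 34.229.166.206 is in 34.229.0.0/16


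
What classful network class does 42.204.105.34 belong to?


First octet: 42
Binary: 00101010
0xxxxxxx -> Class A (1-126)
Class A, default mask 255.0.0.0 (/8)


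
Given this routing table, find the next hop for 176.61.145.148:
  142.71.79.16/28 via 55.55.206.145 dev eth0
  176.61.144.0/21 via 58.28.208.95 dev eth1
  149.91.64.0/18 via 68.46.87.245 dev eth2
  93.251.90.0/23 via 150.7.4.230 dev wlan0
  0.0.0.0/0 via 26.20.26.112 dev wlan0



Longest prefix match for 176.61.145.148:
  /28 142.71.79.16: no
  /21 176.61.144.0: MATCH
  /18 149.91.64.0: no
  /23 93.251.90.0: no
  /0 0.0.0.0: MATCH
Selected: next-hop 58.28.208.95 via eth1 (matched /21)


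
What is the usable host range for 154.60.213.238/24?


Network: 154.60.213.0
Broadcast: 154.60.213.255
First usable = network + 1
Last usable = broadcast - 1
Range: 154.60.213.1 to 154.60.213.254


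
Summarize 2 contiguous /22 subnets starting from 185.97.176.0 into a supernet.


Original prefix: /22
Number of subnets: 2 = 2^1
New prefix = 22 - 1 = 21
Supernet: 185.97.176.0/21


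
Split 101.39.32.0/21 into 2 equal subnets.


New prefix = 21 + 1 = 22
Each subnet has 1024 addresses
  101.39.32.0/22
  101.39.36.0/22
Subnets: 101.39.32.0/22, 101.39.36.0/22


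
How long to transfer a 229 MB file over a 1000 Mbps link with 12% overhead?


Effective throughput = 1000 * (1 - 12/100) = 880 Mbps
File size in Mb = 229 * 8 = 1832 Mb
Time = 1832 / 880
Time = 2.0818 seconds


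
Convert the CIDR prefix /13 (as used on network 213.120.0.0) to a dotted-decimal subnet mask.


/13 means 13 network bits, 19 host bits
Binary: 11111111111110000000000000000000
Mask: 255.248.0.0


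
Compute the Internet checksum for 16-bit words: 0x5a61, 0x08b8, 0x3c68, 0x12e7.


Sum all words (with carry folding):
+ 0x5a61 = 0x5a61
+ 0x08b8 = 0x6319
+ 0x3c68 = 0x9f81
+ 0x12e7 = 0xb268
One's complement: ~0xb268
Checksum = 0x4d97


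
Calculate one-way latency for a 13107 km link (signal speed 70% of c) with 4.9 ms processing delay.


Speed = 0.7 * 3e5 km/s = 210000 km/s
Propagation delay = 13107 / 210000 = 0.0624 s = 62.4143 ms
Processing delay = 4.9 ms
Total one-way latency = 67.3143 ms


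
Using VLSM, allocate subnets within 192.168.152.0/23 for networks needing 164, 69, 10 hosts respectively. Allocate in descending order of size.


164 hosts -> /24 (254 usable): 192.168.152.0/24
69 hosts -> /25 (126 usable): 192.168.153.0/25
10 hosts -> /28 (14 usable): 192.168.153.128/28
Allocation: 192.168.152.0/24 (164 hosts, 254 usable); 192.168.153.0/25 (69 hosts, 126 usable); 192.168.153.128/28 (10 hosts, 14 usable)


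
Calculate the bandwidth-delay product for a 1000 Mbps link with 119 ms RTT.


BDP = bandwidth * RTT
= 1000 Mbps * 119 ms
= 1000 * 1e6 * 119 / 1000 bits
= 119000000 bits
= 14875000 bytes
= 14526.3672 KB
BDP = 119000000 bits (14875000 bytes)


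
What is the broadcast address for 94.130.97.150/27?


Network: 94.130.97.128/27
Host bits = 5
Set all host bits to 1:
Broadcast: 94.130.97.159


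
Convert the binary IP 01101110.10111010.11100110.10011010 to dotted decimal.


01101110 = 110
10111010 = 186
11100110 = 230
10011010 = 154
IP: 110.186.230.154


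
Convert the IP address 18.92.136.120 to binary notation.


18 = 00010010
92 = 01011100
136 = 10001000
120 = 01111000
Binary: 00010010.01011100.10001000.01111000


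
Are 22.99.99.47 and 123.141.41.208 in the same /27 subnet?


Mask: 255.255.255.224
22.99.99.47 AND mask = 22.99.99.32
123.141.41.208 AND mask = 123.141.41.192
No, different subnets (22.99.99.32 vs 123.141.41.192)


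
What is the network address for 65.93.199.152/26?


IP:   01000001.01011101.11000111.10011000
Mask: 11111111.11111111.11111111.11000000
AND operation:
Net:  01000001.01011101.11000111.10000000
Network: 65.93.199.128/26


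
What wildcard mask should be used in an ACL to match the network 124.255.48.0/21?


Subnet mask: 255.255.248.0
Wildcard = 255.255.255.255 - subnet mask
255 - 255 = 0
255 - 255 = 0
255 - 248 = 7
255 - 0 = 255
Wildcard: 0.0.7.255


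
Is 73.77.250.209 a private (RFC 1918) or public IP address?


RFC 1918 private ranges:
  10.0.0.0/8 (10.0.0.0 - 10.255.255.255)
  172.16.0.0/12 (172.16.0.0 - 172.31.255.255)
  192.168.0.0/16 (192.168.0.0 - 192.168.255.255)
Public (not in any RFC 1918 range)


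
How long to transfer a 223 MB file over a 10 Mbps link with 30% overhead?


Effective throughput = 10 * (1 - 30/100) = 7 Mbps
File size in Mb = 223 * 8 = 1784 Mb
Time = 1784 / 7
Time = 254.8571 seconds


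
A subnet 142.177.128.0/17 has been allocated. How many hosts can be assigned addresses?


Host bits = 32 - 17 = 15
Total addresses = 2^15 = 32768
Usable = total - 2 (network and broadcast)
Usable hosts: 32766


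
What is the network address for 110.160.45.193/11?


IP:   01101110.10100000.00101101.11000001
Mask: 11111111.11100000.00000000.00000000
AND operation:
Net:  01101110.10100000.00000000.00000000
Network: 110.160.0.0/11


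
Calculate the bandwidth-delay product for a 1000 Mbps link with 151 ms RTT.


BDP = bandwidth * RTT
= 1000 Mbps * 151 ms
= 1000 * 1e6 * 151 / 1000 bits
= 151000000 bits
= 18875000 bytes
= 18432.6172 KB
BDP = 151000000 bits (18875000 bytes)


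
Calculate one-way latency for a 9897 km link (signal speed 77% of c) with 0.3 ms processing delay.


Speed = 0.77 * 3e5 km/s = 231000 km/s
Propagation delay = 9897 / 231000 = 0.0428 s = 42.8442 ms
Processing delay = 0.3 ms
Total one-way latency = 43.1442 ms


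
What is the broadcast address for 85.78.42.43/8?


Network: 85.0.0.0/8
Host bits = 24
Set all host bits to 1:
Broadcast: 85.255.255.255


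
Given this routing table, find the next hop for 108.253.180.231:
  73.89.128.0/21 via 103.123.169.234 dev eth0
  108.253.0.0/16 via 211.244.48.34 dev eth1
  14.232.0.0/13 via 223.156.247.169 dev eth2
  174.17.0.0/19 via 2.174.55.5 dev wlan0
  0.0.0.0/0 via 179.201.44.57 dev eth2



Longest prefix match for 108.253.180.231:
  /21 73.89.128.0: no
  /16 108.253.0.0: MATCH
  /13 14.232.0.0: no
  /19 174.17.0.0: no
  /0 0.0.0.0: MATCH
Selected: next-hop 211.244.48.34 via eth1 (matched /16)


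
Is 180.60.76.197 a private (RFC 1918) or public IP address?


RFC 1918 private ranges:
  10.0.0.0/8 (10.0.0.0 - 10.255.255.255)
  172.16.0.0/12 (172.16.0.0 - 172.31.255.255)
  192.168.0.0/16 (192.168.0.0 - 192.168.255.255)
Public (not in any RFC 1918 range)


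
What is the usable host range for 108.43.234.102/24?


Network: 108.43.234.0
Broadcast: 108.43.234.255
First usable = network + 1
Last usable = broadcast - 1
Range: 108.43.234.1 to 108.43.234.254


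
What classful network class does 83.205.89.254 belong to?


First octet: 83
Binary: 01010011
0xxxxxxx -> Class A (1-126)
Class A, default mask 255.0.0.0 (/8)


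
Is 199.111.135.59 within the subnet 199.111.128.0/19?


Subnet network: 199.111.128.0
Test IP AND mask: 199.111.128.0
Yes, 199.111.135.59 is in 199.111.128.0/19


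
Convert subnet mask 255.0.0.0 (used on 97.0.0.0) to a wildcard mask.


Subnet mask: 255.0.0.0
Wildcard = 255.255.255.255 - subnet mask
255 - 255 = 0
255 - 0 = 255
255 - 0 = 255
255 - 0 = 255
Wildcard: 0.255.255.255


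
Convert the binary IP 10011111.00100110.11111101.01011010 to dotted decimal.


10011111 = 159
00100110 = 38
11111101 = 253
01011010 = 90
IP: 159.38.253.90


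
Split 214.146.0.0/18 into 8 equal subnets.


New prefix = 18 + 3 = 21
Each subnet has 2048 addresses
  214.146.0.0/21
  214.146.8.0/21
  214.146.16.0/21
  214.146.24.0/21
  214.146.32.0/21
  214.146.40.0/21
  214.146.48.0/21
  214.146.56.0/21
Subnets: 214.146.0.0/21, 214.146.8.0/21, 214.146.16.0/21, 214.146.24.0/21, 214.146.32.0/21, 214.146.40.0/21, 214.146.48.0/21, 214.146.56.0/21


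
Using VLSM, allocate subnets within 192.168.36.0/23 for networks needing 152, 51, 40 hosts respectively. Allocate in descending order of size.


152 hosts -> /24 (254 usable): 192.168.36.0/24
51 hosts -> /26 (62 usable): 192.168.37.0/26
40 hosts -> /26 (62 usable): 192.168.37.64/26
Allocation: 192.168.36.0/24 (152 hosts, 254 usable); 192.168.37.0/26 (51 hosts, 62 usable); 192.168.37.64/26 (40 hosts, 62 usable)


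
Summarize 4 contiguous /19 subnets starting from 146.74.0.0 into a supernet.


Original prefix: /19
Number of subnets: 4 = 2^2
New prefix = 19 - 2 = 17
Supernet: 146.74.0.0/17


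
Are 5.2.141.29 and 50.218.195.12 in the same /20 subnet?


Mask: 255.255.240.0
5.2.141.29 AND mask = 5.2.128.0
50.218.195.12 AND mask = 50.218.192.0
No, different subnets (5.2.128.0 vs 50.218.192.0)


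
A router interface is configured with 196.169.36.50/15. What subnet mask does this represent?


/15 means 15 network bits, 17 host bits
Binary: 11111111111111100000000000000000
Mask: 255.254.0.0


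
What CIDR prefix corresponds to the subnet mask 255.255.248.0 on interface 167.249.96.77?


Binary: 11111111.11111111.11111000.00000000
Count leading 1s
Prefix: /21


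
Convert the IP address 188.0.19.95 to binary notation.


188 = 10111100
0 = 00000000
19 = 00010011
95 = 01011111
Binary: 10111100.00000000.00010011.01011111


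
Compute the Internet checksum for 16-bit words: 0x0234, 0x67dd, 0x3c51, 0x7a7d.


Sum all words (with carry folding):
+ 0x0234 = 0x0234
+ 0x67dd = 0x6a11
+ 0x3c51 = 0xa662
+ 0x7a7d = 0x20e0
One's complement: ~0x20e0
Checksum = 0xdf1f


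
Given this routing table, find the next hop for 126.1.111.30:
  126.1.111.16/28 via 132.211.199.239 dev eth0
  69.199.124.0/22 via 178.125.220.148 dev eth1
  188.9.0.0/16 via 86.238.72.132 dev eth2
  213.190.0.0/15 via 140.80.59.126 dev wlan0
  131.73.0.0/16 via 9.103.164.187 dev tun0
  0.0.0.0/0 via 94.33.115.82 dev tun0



Longest prefix match for 126.1.111.30:
  /28 126.1.111.16: MATCH
  /22 69.199.124.0: no
  /16 188.9.0.0: no
  /15 213.190.0.0: no
  /16 131.73.0.0: no
  /0 0.0.0.0: MATCH
Selected: next-hop 132.211.199.239 via eth0 (matched /28)


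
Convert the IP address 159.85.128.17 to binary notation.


159 = 10011111
85 = 01010101
128 = 10000000
17 = 00010001
Binary: 10011111.01010101.10000000.00010001


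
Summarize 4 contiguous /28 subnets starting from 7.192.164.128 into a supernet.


Original prefix: /28
Number of subnets: 4 = 2^2
New prefix = 28 - 2 = 26
Supernet: 7.192.164.128/26


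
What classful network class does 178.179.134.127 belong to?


First octet: 178
Binary: 10110010
10xxxxxx -> Class B (128-191)
Class B, default mask 255.255.0.0 (/16)


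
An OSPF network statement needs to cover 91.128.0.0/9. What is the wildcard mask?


Subnet mask: 255.128.0.0
Wildcard = 255.255.255.255 - subnet mask
255 - 255 = 0
255 - 128 = 127
255 - 0 = 255
255 - 0 = 255
Wildcard: 0.127.255.255


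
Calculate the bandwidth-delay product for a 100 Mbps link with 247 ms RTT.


BDP = bandwidth * RTT
= 100 Mbps * 247 ms
= 100 * 1e6 * 247 / 1000 bits
= 24700000 bits
= 3087500 bytes
= 3015.1367 KB
BDP = 24700000 bits (3087500 bytes)


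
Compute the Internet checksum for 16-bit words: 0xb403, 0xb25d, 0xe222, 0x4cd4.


Sum all words (with carry folding):
+ 0xb403 = 0xb403
+ 0xb25d = 0x6661
+ 0xe222 = 0x4884
+ 0x4cd4 = 0x9558
One's complement: ~0x9558
Checksum = 0x6aa7


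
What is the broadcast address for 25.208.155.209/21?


Network: 25.208.152.0/21
Host bits = 11
Set all host bits to 1:
Broadcast: 25.208.159.255


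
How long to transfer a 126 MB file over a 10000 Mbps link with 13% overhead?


Effective throughput = 10000 * (1 - 13/100) = 8700 Mbps
File size in Mb = 126 * 8 = 1008 Mb
Time = 1008 / 8700
Time = 0.1159 seconds


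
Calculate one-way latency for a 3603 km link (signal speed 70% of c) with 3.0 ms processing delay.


Speed = 0.7 * 3e5 km/s = 210000 km/s
Propagation delay = 3603 / 210000 = 0.0172 s = 17.1571 ms
Processing delay = 3.0 ms
Total one-way latency = 20.1571 ms


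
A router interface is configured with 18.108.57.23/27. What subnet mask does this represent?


/27 means 27 network bits, 5 host bits
Binary: 11111111111111111111111111100000
Mask: 255.255.255.224


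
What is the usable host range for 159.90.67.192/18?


Network: 159.90.64.0
Broadcast: 159.90.127.255
First usable = network + 1
Last usable = broadcast - 1
Range: 159.90.64.1 to 159.90.127.254


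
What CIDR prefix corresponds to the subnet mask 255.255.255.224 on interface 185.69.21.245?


Binary: 11111111.11111111.11111111.11100000
Count leading 1s
Prefix: /27


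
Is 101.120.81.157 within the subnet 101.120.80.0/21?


Subnet network: 101.120.80.0
Test IP AND mask: 101.120.80.0
Yes, 101.120.81.157 is in 101.120.80.0/21


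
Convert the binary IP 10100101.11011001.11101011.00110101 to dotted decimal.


10100101 = 165
11011001 = 217
11101011 = 235
00110101 = 53
IP: 165.217.235.53


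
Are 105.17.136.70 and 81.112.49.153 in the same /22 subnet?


Mask: 255.255.252.0
105.17.136.70 AND mask = 105.17.136.0
81.112.49.153 AND mask = 81.112.48.0
No, different subnets (105.17.136.0 vs 81.112.48.0)


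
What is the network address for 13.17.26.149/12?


IP:   00001101.00010001.00011010.10010101
Mask: 11111111.11110000.00000000.00000000
AND operation:
Net:  00001101.00010000.00000000.00000000
Network: 13.16.0.0/12


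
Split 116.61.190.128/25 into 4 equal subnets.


New prefix = 25 + 2 = 27
Each subnet has 32 addresses
  116.61.190.128/27
  116.61.190.160/27
  116.61.190.192/27
  116.61.190.224/27
Subnets: 116.61.190.128/27, 116.61.190.160/27, 116.61.190.192/27, 116.61.190.224/27


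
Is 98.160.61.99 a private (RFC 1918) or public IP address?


RFC 1918 private ranges:
  10.0.0.0/8 (10.0.0.0 - 10.255.255.255)
  172.16.0.0/12 (172.16.0.0 - 172.31.255.255)
  192.168.0.0/16 (192.168.0.0 - 192.168.255.255)
Public (not in any RFC 1918 range)


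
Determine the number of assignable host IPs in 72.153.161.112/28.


Host bits = 32 - 28 = 4
Total addresses = 2^4 = 16
Usable = total - 2 (network and broadcast)
Usable hosts: 14


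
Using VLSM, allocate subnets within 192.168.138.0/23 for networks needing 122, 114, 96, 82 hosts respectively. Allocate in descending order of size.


122 hosts -> /25 (126 usable): 192.168.138.0/25
114 hosts -> /25 (126 usable): 192.168.138.128/25
96 hosts -> /25 (126 usable): 192.168.139.0/25
82 hosts -> /25 (126 usable): 192.168.139.128/25
Allocation: 192.168.138.0/25 (122 hosts, 126 usable); 192.168.138.128/25 (114 hosts, 126 usable); 192.168.139.0/25 (96 hosts, 126 usable); 192.168.139.128/25 (82 hosts, 126 usable)


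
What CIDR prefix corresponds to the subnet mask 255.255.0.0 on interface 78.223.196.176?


Binary: 11111111.11111111.00000000.00000000
Count leading 1s
Prefix: /16


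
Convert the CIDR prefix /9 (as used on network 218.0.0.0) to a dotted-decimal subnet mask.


/9 means 9 network bits, 23 host bits
Binary: 11111111100000000000000000000000
Mask: 255.128.0.0


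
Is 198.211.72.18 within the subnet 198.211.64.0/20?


Subnet network: 198.211.64.0
Test IP AND mask: 198.211.64.0
Yes, 198.211.72.18 is in 198.211.64.0/20


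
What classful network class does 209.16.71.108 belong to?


First octet: 209
Binary: 11010001
110xxxxx -> Class C (192-223)
Class C, default mask 255.255.255.0 (/24)


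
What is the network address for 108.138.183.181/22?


IP:   01101100.10001010.10110111.10110101
Mask: 11111111.11111111.11111100.00000000
AND operation:
Net:  01101100.10001010.10110100.00000000
Network: 108.138.180.0/22


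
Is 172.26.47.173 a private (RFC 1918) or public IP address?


RFC 1918 private ranges:
  10.0.0.0/8 (10.0.0.0 - 10.255.255.255)
  172.16.0.0/12 (172.16.0.0 - 172.31.255.255)
  192.168.0.0/16 (192.168.0.0 - 192.168.255.255)
Private (in 172.16.0.0/12)


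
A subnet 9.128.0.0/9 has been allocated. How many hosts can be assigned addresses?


Host bits = 32 - 9 = 23
Total addresses = 2^23 = 8388608
Usable = total - 2 (network and broadcast)
Usable hosts: 8388606


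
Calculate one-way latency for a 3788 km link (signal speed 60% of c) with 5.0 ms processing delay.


Speed = 0.6 * 3e5 km/s = 180000 km/s
Propagation delay = 3788 / 180000 = 0.021 s = 21.0444 ms
Processing delay = 5.0 ms
Total one-way latency = 26.0444 ms


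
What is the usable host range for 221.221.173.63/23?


Network: 221.221.172.0
Broadcast: 221.221.173.255
First usable = network + 1
Last usable = broadcast - 1
Range: 221.221.172.1 to 221.221.173.254


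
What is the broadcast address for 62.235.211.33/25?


Network: 62.235.211.0/25
Host bits = 7
Set all host bits to 1:
Broadcast: 62.235.211.127


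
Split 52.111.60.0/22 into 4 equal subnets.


New prefix = 22 + 2 = 24
Each subnet has 256 addresses
  52.111.60.0/24
  52.111.61.0/24
  52.111.62.0/24
  52.111.63.0/24
Subnets: 52.111.60.0/24, 52.111.61.0/24, 52.111.62.0/24, 52.111.63.0/24


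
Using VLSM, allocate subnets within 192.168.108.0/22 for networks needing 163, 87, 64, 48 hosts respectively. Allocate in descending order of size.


163 hosts -> /24 (254 usable): 192.168.108.0/24
87 hosts -> /25 (126 usable): 192.168.109.0/25
64 hosts -> /25 (126 usable): 192.168.109.128/25
48 hosts -> /26 (62 usable): 192.168.110.0/26
Allocation: 192.168.108.0/24 (163 hosts, 254 usable); 192.168.109.0/25 (87 hosts, 126 usable); 192.168.109.128/25 (64 hosts, 126 usable); 192.168.110.0/26 (48 hosts, 62 usable)


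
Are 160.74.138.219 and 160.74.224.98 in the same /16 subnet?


Mask: 255.255.0.0
160.74.138.219 AND mask = 160.74.0.0
160.74.224.98 AND mask = 160.74.0.0
Yes, same subnet (160.74.0.0)


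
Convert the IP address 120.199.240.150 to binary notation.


120 = 01111000
199 = 11000111
240 = 11110000
150 = 10010110
Binary: 01111000.11000111.11110000.10010110


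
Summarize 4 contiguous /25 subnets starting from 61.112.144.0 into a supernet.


Original prefix: /25
Number of subnets: 4 = 2^2
New prefix = 25 - 2 = 23
Supernet: 61.112.144.0/23


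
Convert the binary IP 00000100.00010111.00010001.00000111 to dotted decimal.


00000100 = 4
00010111 = 23
00010001 = 17
00000111 = 7
IP: 4.23.17.7


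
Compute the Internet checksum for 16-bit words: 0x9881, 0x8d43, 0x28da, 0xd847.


Sum all words (with carry folding):
+ 0x9881 = 0x9881
+ 0x8d43 = 0x25c5
+ 0x28da = 0x4e9f
+ 0xd847 = 0x26e7
One's complement: ~0x26e7
Checksum = 0xd918


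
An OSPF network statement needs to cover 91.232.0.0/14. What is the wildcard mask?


Subnet mask: 255.252.0.0
Wildcard = 255.255.255.255 - subnet mask
255 - 255 = 0
255 - 252 = 3
255 - 0 = 255
255 - 0 = 255
Wildcard: 0.3.255.255


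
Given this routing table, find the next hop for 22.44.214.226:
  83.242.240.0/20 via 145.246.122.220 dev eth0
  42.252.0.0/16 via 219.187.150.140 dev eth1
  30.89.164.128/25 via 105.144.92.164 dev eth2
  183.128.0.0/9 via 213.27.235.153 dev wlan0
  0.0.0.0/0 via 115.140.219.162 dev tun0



Longest prefix match for 22.44.214.226:
  /20 83.242.240.0: no
  /16 42.252.0.0: no
  /25 30.89.164.128: no
  /9 183.128.0.0: no
  /0 0.0.0.0: MATCH
Selected: next-hop 115.140.219.162 via tun0 (matched /0)


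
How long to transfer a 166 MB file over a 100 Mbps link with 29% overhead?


Effective throughput = 100 * (1 - 29/100) = 71 Mbps
File size in Mb = 166 * 8 = 1328 Mb
Time = 1328 / 71
Time = 18.7042 seconds


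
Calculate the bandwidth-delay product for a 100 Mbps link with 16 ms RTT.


BDP = bandwidth * RTT
= 100 Mbps * 16 ms
= 100 * 1e6 * 16 / 1000 bits
= 1600000 bits
= 200000 bytes
= 195.3125 KB
BDP = 1600000 bits (200000 bytes)


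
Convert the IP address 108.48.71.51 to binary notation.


108 = 01101100
48 = 00110000
71 = 01000111
51 = 00110011
Binary: 01101100.00110000.01000111.00110011


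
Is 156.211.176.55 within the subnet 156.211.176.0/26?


Subnet network: 156.211.176.0
Test IP AND mask: 156.211.176.0
Yes, 156.211.176.55 is in 156.211.176.0/26


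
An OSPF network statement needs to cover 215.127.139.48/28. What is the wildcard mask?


Subnet mask: 255.255.255.240
Wildcard = 255.255.255.255 - subnet mask
255 - 255 = 0
255 - 255 = 0
255 - 255 = 0
255 - 240 = 15
Wildcard: 0.0.0.15


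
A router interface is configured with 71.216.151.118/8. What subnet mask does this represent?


/8 means 8 network bits, 24 host bits
Binary: 11111111000000000000000000000000
Mask: 255.0.0.0


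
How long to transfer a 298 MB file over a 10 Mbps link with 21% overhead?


Effective throughput = 10 * (1 - 21/100) = 7.9 Mbps
File size in Mb = 298 * 8 = 2384 Mb
Time = 2384 / 7.9
Time = 301.7722 seconds


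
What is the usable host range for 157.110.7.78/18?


Network: 157.110.0.0
Broadcast: 157.110.63.255
First usable = network + 1
Last usable = broadcast - 1
Range: 157.110.0.1 to 157.110.63.254


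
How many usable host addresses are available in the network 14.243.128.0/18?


Host bits = 32 - 18 = 14
Total addresses = 2^14 = 16384
Usable = total - 2 (network and broadcast)
Usable hosts: 16382


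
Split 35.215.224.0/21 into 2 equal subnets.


New prefix = 21 + 1 = 22
Each subnet has 1024 addresses
  35.215.224.0/22
  35.215.228.0/22
Subnets: 35.215.224.0/22, 35.215.228.0/22
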